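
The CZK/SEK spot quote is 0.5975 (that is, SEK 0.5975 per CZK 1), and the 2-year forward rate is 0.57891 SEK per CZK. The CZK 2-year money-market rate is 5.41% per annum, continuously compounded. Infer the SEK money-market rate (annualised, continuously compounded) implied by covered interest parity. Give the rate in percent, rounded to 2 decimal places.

3.83%

T = 2 years.
By CIP, F/S equals the SEK-to-CZK growth ratio: 0.57891/0.5975 = 0.9688870.
CZK growth factor: e^(0.0541×2) = 1.1142706.
That pins the SEK growth at 1.0796023.
r = ln(1.0796023)/2 = 0.038296 → 3.83%.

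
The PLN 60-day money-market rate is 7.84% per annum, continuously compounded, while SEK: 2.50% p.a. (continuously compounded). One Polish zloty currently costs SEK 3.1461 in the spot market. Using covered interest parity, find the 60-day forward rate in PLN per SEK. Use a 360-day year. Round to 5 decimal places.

T = 60/360 years.
Growth of 1 SEK over T: e^(0.0250×60/360) = 1.0041754.
PLN growth factor: e^(0.0784×60/360) = 1.0131524.
CIP: F = S · (grow SEK)/(grow PLN) = 3.1461 × 1.0041754/1.0131524 = 3.118224 SEK per PLN.
Invert for PLN per SEK: 1 / 3.118224 = 0.32070.

0.32070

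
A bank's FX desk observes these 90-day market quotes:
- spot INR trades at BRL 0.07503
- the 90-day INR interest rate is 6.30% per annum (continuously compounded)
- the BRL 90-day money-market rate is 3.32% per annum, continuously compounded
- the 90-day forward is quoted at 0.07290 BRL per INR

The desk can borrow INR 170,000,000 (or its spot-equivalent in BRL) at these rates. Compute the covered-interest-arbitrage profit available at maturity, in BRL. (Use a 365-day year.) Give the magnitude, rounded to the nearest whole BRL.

T = 90/365 years.
Route A — deposit INR, sell forward: 170,000,000 × 1.0156555302 × 0.07290 = BRL 12,587,018.99.
Route B — convert at spot, deposit BRL: 170,000,000 × 0.07503 × 1.0082199008 = BRL 12,859,945.66.
The quoted forward undervalues INR, so borrow INR, convert to BRL at spot, deposit the BRL at 3.32%, and buy INR forward at 0.07290 to cover the loan.
Arbitrage profit = |12,587,018.99 − 12,859,945.66| = BRL 272,927.

BRL 272,927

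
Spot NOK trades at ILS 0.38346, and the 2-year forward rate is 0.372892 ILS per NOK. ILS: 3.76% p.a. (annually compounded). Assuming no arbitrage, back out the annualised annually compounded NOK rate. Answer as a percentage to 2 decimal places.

5.22%

T = 2 years.
CIP gives F = S · g_ILS/g_NOK, so g_ILS/g_NOK = 0.372892/0.38346 = 0.9724404.
ILS growth factor: (1 + 0.0376)^2 = 1.0766138.
That pins the NOK growth at 1.1071257.
Annualise: 1.1071257^(1/2) − 1 = 0.052200 = 5.22%.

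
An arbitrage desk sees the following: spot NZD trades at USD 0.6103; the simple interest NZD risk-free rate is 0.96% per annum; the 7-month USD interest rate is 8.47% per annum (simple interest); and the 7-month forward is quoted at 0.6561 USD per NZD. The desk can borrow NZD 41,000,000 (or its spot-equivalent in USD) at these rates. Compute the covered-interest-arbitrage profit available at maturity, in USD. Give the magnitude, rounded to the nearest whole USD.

T = 7/12 years.
Keep in NZD, deliver into the forward: 41,000,000·1.005600·0.6561 = USD 27,050,740.56.
Swap to USD now, deposit: 41,000,000·0.6103·1.0494083333 = USD 26,258,610.14.
The quoted forward overvalues NZD, so borrow USD, buy NZD at spot, deposit the NZD at 0.96%, and sell the proceeds forward at 0.6561.
Profit = 27,050,740.56 − 26,258,610.14 = USD 792,130.

USD 792,130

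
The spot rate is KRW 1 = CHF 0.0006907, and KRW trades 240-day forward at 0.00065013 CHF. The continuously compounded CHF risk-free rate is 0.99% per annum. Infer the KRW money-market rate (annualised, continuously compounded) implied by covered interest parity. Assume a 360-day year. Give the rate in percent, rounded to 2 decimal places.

10.07%

T = 240/360 years.
By CIP, F/S equals the CHF-to-KRW growth ratio: 0.00065013/0.0006907 = 0.9412625.
The CHF side grows by e^(0.0099×240/360) = 1.0066218.
Hence g_KRW = 1.0694379.
Take logs: ln 1.0694379 / (240/360) = 0.100700, so 10.07%.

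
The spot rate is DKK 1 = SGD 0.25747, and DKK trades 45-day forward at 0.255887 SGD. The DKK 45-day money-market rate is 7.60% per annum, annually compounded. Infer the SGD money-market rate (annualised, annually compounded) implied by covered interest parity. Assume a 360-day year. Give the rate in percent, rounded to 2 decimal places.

2.42%

T = 45/360 years.
F/S = 0.255887/0.25747 = 0.9938517 = (growth of SGD) / (growth of DKK).
The DKK side grows by (1 + 0.0760)^(45/360) = 1.0091984.
So the SGD growth factor = 1.0029935.
Annualise: 1.0029935^(360/45) − 1 = 0.024200 = 2.42%.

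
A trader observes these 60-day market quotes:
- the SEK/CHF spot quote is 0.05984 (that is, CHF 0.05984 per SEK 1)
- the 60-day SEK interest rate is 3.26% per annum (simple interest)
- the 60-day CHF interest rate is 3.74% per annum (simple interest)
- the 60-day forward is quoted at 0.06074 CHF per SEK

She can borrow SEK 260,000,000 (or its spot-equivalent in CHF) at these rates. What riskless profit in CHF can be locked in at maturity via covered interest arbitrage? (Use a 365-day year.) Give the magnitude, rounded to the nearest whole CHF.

T = 60/365 years.
Keep in SEK, deliver into the forward: 260,000,000·1.0053589041·0.06074 = CHF 15,877,029.96.
Swap to CHF now, deposit: 260,000,000·0.05984·1.0061479452 = CHF 15,654,052.19.
The quoted forward overvalues SEK, so borrow CHF, buy SEK at spot, deposit the SEK at 3.26%, and sell the proceeds forward at 0.06074.
The gap between the two covered legs is CHF 222,978.

CHF 222,978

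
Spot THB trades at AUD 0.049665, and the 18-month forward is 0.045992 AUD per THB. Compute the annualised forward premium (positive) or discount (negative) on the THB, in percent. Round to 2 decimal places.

-4.93%

T = 18/12 years.
THB trades forward at -7.39555% vs spot over the period.
Per annum: -0.0739555 / (18/12) = -0.049304 = -4.93%.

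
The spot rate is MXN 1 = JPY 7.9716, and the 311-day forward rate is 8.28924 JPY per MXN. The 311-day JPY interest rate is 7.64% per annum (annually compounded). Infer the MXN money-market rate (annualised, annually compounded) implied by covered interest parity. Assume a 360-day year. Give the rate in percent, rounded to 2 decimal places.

2.88%

T = 311/360 years.
By CIP, F/S equals the JPY-to-MXN growth ratio: 8.28924/7.9716 = 1.0398465.
The JPY side grows by (1 + 0.0764)^(311/360) = 1.0656675.
Hence g_MXN = 1.0248315.
Annualise: 1.0248315^(360/311) − 1 = 0.028800 = 2.88%.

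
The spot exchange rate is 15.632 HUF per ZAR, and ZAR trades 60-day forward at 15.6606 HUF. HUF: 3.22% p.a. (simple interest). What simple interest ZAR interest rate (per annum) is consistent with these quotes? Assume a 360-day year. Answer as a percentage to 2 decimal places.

2.12%

T = 60/360 years.
CIP gives F = S · g_HUF/g_ZAR, so g_HUF/g_ZAR = 15.6606/15.632 = 1.0018296.
HUF growth factor: 1 + 0.0322×60/360 = 1.0053667.
That pins the ZAR growth at 1.0035306.
r = (1.0035306 − 1)/(60/360) = 0.021184 → 2.12%.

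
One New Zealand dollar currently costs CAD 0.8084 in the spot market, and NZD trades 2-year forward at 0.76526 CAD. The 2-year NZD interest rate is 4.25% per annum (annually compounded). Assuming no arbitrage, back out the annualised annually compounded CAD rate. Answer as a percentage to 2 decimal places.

T = 2 years.
F/S = 0.76526/0.8084 = 0.9466353 = (growth of CAD) / (growth of NZD).
NZD growth factor: (1 + 0.0425)^2 = 1.0868062.
That pins the CAD growth at 1.0288091.
Annualise: 1.0288091^(1/2) − 1 = 0.014302 = 1.43%.

1.43%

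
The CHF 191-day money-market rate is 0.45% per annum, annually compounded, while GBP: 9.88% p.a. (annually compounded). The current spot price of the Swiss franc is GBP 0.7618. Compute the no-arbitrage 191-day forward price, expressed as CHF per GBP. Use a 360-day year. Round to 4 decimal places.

T = 191/360 years.
GBP growth factor: (1 + 0.0988)^(191/360) = 1.0512587.
Growth of 1 CHF over T: (1 + 0.0045)^(191/360) = 1.002385.
CIP: F = S · (grow GBP)/(grow CHF) = 0.7618 × 1.0512587/1.002385 = 0.7989434 GBP per CHF.
Invert for CHF per GBP: 1 / 0.7989434 = 1.2517.

1.2517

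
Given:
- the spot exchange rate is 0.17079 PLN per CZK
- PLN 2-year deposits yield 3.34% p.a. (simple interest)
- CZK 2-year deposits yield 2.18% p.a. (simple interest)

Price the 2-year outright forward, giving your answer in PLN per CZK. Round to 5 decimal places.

0.17459

T = 2 years.
PLN accumulates by 1 + 0.0334×2 = 1.066800.
CZK growth factor: 1 + 0.0218×2 = 1.043600.
Forward (PLN per CZK) = 0.17079 × 1.066800 / 1.043600 = 0.1745868.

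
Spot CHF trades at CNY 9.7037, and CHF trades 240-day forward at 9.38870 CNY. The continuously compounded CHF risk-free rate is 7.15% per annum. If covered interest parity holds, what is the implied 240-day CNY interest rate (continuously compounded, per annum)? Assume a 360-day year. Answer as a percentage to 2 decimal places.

2.20%

T = 240/360 years.
F/S = 9.3887/9.7037 = 0.9675382 = (growth of CNY) / (growth of CHF).
CHF growth factor: e^(0.0715×240/360) = 1.048821.
That pins the CNY growth at 1.0147744.
r = ln(1.0147744)/(240/360) = 0.021999 → 2.20%.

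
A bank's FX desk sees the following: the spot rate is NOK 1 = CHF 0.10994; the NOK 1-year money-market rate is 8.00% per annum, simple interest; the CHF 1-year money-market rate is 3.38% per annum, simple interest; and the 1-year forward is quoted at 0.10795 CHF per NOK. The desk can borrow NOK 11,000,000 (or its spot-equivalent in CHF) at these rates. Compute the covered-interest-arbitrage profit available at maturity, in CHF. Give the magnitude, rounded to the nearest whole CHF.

T = 1 year.
Keep in NOK, deliver into the forward: 11,000,000·1.080000·0.10795 = CHF 1,282,446.00.
Swap to CHF now, deposit: 11,000,000·0.10994·1.033800 = CHF 1,250,215.69.
The quoted forward overvalues NOK, so borrow CHF, buy NOK at spot, deposit the NOK at 8.00%, and sell the proceeds forward at 0.10795.
Profit = 1,282,446.00 − 1,250,215.69 = CHF 32,230.

CHF 32,230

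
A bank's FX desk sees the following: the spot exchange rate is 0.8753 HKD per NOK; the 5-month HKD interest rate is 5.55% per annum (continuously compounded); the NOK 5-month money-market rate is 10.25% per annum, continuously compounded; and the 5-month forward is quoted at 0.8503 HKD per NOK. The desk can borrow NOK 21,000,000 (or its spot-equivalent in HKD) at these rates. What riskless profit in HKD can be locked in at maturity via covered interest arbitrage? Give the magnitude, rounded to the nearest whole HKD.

T = 5/12 years.
Invest the NOK and cover forward: 21,000,000 × 1.0436334574 × 0.8503 = HKD 18,635,432.11.
Convert at spot and invest in HKD: 21,000,000 × 0.8753 × 1.0233944559 = HKD 18,811,320.51.
The quoted forward undervalues NOK, so borrow NOK, convert to HKD at spot, deposit the HKD at 5.55%, and buy NOK forward at 0.8503 to cover the loan.
Arbitrage profit = |18,635,432.11 − 18,811,320.51| = HKD 175,888.

HKD 175,888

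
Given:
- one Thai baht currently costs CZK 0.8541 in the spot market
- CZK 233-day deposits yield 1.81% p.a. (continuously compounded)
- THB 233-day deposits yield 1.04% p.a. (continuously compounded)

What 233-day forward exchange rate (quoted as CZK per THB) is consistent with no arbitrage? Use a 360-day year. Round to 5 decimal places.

T = 233/360 years.
CZK accumulates by e^(0.0181×233/360) = 1.0117836.
THB growth factor: e^(0.0104×233/360) = 1.0067538.
CIP: F = S · (grow CZK)/(grow THB) = 0.8541 × 1.0117836/1.0067538 = 0.8583671 CZK per THB.

0.85837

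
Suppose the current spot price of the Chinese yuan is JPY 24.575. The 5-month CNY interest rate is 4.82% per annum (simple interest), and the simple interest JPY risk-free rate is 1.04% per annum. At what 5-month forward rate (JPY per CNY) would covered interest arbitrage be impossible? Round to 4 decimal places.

24.1956

T = 5/12 years.
JPY accumulates by 1 + 0.0104×5/12 = 1.00433333.
CNY accumulates by 1 + 0.0482×5/12 = 1.02008333.
CIP: F = S · (grow JPY)/(grow CNY) = 24.575 × 1.00433333/1.02008333 = 24.195564 JPY per CNY.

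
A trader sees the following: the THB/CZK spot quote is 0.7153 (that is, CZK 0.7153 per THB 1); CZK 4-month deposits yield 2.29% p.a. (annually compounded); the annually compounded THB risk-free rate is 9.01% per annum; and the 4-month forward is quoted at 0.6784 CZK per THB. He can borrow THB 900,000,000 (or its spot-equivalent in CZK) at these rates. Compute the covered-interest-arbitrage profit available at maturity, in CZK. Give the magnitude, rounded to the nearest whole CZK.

CZK 20,274,631

T = 4/12 years.
Keep in THB, deliver into the forward: 900,000,000·1.02917393786·0.6784 = CZK 628,372,439.50.
Swap to CZK now, deposit: 900,000,000·0.7153·1.00757579572 = CZK 648,647,070.01.
The quoted forward undervalues THB, so borrow THB, convert to CZK at spot, deposit the CZK at 2.29%, and buy THB forward at 0.6784 to cover the loan.
Arbitrage profit = |628,372,439.50 − 648,647,070.01| = CZK 20,274,631.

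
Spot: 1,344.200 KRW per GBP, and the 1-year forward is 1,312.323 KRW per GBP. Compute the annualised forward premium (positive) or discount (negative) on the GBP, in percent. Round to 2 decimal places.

-2.37%

T = 1 year.
Period premium: (1312.323 − 1344.2)/1344.2 = -0.0237145.
×(1/T) gives -2.37% p.a.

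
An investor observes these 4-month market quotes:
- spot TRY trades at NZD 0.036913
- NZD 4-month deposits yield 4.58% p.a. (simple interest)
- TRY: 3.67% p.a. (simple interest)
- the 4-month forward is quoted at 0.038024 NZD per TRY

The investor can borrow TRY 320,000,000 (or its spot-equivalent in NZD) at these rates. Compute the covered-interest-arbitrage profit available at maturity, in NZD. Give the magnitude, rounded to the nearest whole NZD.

NZD 324,039

T = 4/12 years.
Keep in TRY, deliver into the forward: 320,000,000·1.0122333333·0.038024 = NZD 12,316,531.28.
Swap to NZD now, deposit: 320,000,000·0.036913·1.0152666667 = NZD 11,992,492.31.
The quoted forward overvalues TRY, so borrow NZD, buy TRY at spot, deposit the TRY at 3.67%, and sell the proceeds forward at 0.038024.
The gap between the two covered legs is NZD 324,039.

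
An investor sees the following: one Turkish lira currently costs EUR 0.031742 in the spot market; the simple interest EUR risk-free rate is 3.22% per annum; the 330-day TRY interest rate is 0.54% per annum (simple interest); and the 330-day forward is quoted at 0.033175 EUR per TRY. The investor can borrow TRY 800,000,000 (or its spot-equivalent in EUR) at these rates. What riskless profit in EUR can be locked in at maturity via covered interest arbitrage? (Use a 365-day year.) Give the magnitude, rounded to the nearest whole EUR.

EUR 536,707

T = 330/365 years.
Invest the TRY and cover forward: 800,000,000 × 1.0048821918 × 0.033175 = EUR 26,669,573.37.
Convert at spot and invest in EUR: 800,000,000 × 0.031742 × 1.0291123288 = EUR 26,132,866.83.
The quoted forward overvalues TRY, so borrow EUR, buy TRY at spot, deposit the TRY at 0.54%, and sell the proceeds forward at 0.033175.
The gap between the two covered legs is EUR 536,707.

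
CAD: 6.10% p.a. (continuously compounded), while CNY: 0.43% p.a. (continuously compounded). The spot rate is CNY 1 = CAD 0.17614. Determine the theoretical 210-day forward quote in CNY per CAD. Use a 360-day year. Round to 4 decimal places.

T = 210/360 years.
CAD accumulates by e^(0.0610×210/360) = 1.036224.
CNY growth factor: e^(0.0043×210/360) = 1.0025115.
Forward (CAD per CNY) = 0.17614 × 1.036224 / 1.0025115 = 0.1820632.
Quoted the other way: 1/0.1820632 = 5.4926 CNY per CAD.

5.4926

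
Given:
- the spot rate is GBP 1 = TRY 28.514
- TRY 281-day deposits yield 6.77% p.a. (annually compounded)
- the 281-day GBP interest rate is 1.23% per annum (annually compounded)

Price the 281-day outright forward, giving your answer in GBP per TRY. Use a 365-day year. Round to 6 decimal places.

0.033661

T = 281/365 years.
Growth of 1 TRY over T: (1 + 0.0677)^(281/365) = 1.0517246.
Growth of 1 GBP over T: (1 + 0.0123)^(281/365) = 1.009456.
So F = 28.514 × 1.0517246 / 1.009456 = 29.70796 (TRY/GBP).
Invert for GBP per TRY: 1 / 29.70796 = 0.033661.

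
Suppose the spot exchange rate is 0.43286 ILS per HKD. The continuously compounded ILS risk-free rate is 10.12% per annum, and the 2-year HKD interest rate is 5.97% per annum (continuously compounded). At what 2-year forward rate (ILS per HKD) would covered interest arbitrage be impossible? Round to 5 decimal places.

T = 2 years.
ILS accumulates by e^(0.1012×2) = 1.2243376.
HKD accumulates by e^(0.0597×2) = 1.1268206.
So F = 0.43286 × 1.2243376 / 1.1268206 = 0.4703205 (ILS/HKD).

0.47032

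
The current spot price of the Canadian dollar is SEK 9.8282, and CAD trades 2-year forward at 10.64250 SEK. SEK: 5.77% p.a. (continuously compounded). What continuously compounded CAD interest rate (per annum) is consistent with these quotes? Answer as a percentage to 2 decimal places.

1.79%

T = 2 years.
By CIP, F/S equals the SEK-to-CAD growth ratio: 10.6425/9.8282 = 1.0828534.
The SEK side grows by e^(0.0577×2) = 1.1223223.
Hence g_CAD = 1.036449.
r = ln(1.036449)/2 = 0.017900 → 1.79%.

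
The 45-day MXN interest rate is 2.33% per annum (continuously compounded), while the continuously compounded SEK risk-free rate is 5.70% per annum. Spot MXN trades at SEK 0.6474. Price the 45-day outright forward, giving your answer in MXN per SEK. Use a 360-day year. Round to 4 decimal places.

T = 45/360 years.
SEK growth factor: e^(0.0570×45/360) = 1.0071504.
MXN growth factor: e^(0.0233×45/360) = 1.0029167.
CIP: F = S · (grow SEK)/(grow MXN) = 0.6474 × 1.0071504/1.0029167 = 0.6501329 SEK per MXN.
Quoted the other way: 1/0.6501329 = 1.5381 MXN per SEK.

1.5381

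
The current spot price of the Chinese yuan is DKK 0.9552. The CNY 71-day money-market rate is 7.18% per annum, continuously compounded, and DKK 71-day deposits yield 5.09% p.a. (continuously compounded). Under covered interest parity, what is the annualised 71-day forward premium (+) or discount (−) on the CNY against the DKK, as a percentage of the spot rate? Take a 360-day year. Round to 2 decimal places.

T = 71/360 years.
CIP forward (DKK per CNY) = 0.9552 × 1.0100892/1.0142613 = 0.9512708.
Annualised premium = (F − S)/S × (1/T) = (0.9512708 − 0.9552)/0.9552 ÷ (71/360) = -2.09%.

-2.09%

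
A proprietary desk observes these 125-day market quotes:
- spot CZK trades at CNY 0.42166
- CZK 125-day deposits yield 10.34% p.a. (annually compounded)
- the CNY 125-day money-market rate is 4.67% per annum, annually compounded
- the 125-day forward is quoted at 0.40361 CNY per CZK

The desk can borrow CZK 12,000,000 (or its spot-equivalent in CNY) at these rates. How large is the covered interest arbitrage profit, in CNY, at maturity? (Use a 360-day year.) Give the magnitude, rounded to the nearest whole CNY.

CNY 129,095

T = 125/360 years.
Keep in CZK, deliver into the forward: 12,000,000·1.03475573·0.40361 = CNY 5,011,653.12.
Swap to CNY now, deposit: 12,000,000·0.42166·1.015974287 = CNY 5,140,748.61.
The quoted forward undervalues CZK, so borrow CZK, convert to CNY at spot, deposit the CNY at 4.67%, and buy CZK forward at 0.40361 to cover the loan.
Profit = 5,140,748.61 − 5,011,653.12 = CNY 129,095.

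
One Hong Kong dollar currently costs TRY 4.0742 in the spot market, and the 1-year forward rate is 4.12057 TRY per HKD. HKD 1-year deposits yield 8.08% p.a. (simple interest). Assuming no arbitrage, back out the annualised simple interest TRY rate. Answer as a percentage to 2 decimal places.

9.31%

T = 1 year.
By CIP, F/S equals the TRY-to-HKD growth ratio: 4.12057/4.0742 = 1.0113814.
The HKD side grows by 1 + 0.0808×1 = 1.080800.
So the TRY growth factor = 1.093101.
(1.093101 − 1)/T = 0.093101, i.e. 9.31%.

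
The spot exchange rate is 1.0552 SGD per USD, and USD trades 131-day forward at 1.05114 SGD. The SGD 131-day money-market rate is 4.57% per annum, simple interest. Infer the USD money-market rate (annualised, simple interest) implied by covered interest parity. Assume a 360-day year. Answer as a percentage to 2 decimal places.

T = 131/360 years.
CIP gives F = S · g_SGD/g_USD, so g_SGD/g_USD = 1.05114/1.0552 = 0.9961524.
SGD growth factor: 1 + 0.0457×131/360 = 1.0166297.
Hence g_USD = 1.0205564.
(1.0205564 − 1)/T = 0.056491, i.e. 5.65%.

5.65%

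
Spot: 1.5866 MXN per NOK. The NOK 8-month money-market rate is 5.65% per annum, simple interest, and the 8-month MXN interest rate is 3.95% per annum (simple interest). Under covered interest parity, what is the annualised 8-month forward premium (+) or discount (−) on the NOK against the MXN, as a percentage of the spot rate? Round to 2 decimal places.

T = 8/12 years.
F = S · g_MXN/g_NOK = 1.5866 × 1.0263333/1.0376667 = 1.5692711.
Annualised premium = (F − S)/S × (1/T) = (1.5692711 − 1.5866)/1.5866 ÷ (8/12) = -1.64%.

-1.64%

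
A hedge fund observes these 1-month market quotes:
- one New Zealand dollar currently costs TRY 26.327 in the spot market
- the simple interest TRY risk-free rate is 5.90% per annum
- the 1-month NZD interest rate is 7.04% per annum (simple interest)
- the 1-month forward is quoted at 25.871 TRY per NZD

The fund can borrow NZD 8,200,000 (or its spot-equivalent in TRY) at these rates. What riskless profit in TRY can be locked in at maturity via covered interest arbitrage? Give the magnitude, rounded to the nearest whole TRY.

T = 1/12 years.
Route A — deposit NZD, sell forward: 8,200,000 × 1.00586666667 × 25.871 = TRY 213,386,767.57.
Route B — convert at spot, deposit TRY: 8,200,000 × 26.327 × 1.00491666667 = TRY 216,942,816.88.
The quoted forward undervalues NZD, so borrow NZD, convert to TRY at spot, deposit the TRY at 5.90%, and buy NZD forward at 25.871 to cover the loan.
Arbitrage profit = |213,386,767.57 − 216,942,816.88| = TRY 3,556,049.

TRY 3,556,049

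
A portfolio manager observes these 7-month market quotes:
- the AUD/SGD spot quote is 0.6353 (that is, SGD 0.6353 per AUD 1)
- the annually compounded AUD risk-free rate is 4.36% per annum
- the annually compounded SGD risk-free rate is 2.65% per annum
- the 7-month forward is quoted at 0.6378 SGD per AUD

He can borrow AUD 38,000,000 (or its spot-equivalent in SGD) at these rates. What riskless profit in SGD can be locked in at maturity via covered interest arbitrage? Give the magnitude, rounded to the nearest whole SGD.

T = 7/12 years.
Route A — deposit AUD, sell forward: 38,000,000 × 1.0252069486 × 0.6378 = SGD 24,847,325.69.
Route B — convert at spot, deposit SGD: 38,000,000 × 0.6353 × 1.0153740416 = SGD 24,512,550.89.
The quoted forward overvalues AUD, so borrow SGD, buy AUD at spot, deposit the AUD at 4.36%, and sell the proceeds forward at 0.6378.
Profit = 24,847,325.69 − 24,512,550.89 = SGD 334,775.

SGD 334,775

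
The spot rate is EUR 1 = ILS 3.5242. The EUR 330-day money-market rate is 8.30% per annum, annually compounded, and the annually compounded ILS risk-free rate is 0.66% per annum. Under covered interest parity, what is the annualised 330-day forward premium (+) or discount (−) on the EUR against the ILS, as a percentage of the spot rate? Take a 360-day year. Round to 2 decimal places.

-7.08%

T = 330/360 years.
F = S · g_ILS/g_EUR = 3.5242 × 1.0060483/1.0758278 = 3.2956161.
(F − S)/S ÷ T = (3.2956161 − 3.5242)/3.5242/(330/360) = -0.070758 → -7.08%.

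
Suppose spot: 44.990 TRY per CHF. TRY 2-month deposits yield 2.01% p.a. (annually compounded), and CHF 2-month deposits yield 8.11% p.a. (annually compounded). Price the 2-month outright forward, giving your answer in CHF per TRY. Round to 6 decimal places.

T = 2/12 years.
Growth of 1 TRY over T: (1 + 0.0201)^(2/12) = 1.0033223.
Growth of 1 CHF over T: (1 + 0.0811)^(2/12) = 1.0130813.
So F = 44.99 × 1.0033223 / 1.0130813 = 44.55661 (TRY/CHF).
Quoted the other way: 1/44.55661 = 0.022443 CHF per TRY.

0.022443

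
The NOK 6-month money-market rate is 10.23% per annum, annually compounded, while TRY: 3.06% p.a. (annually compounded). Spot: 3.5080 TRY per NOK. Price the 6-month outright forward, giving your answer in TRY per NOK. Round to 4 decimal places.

T = 6/12 years.
TRY accumulates by (1 + 0.0306)^(6/12) = 1.0151847.
Growth of 1 NOK over T: (1 + 0.1023)^(6/12) = 1.0499048.
CIP: F = S · (grow TRY)/(grow NOK) = 3.508 × 1.0151847/1.0499048 = 3.391991 TRY per NOK.

3.3920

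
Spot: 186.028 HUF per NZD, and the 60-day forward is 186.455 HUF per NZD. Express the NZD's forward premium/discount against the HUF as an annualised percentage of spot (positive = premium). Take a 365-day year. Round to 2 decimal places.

T = 60/365 years.
Period premium: (186.455 − 186.028)/186.028 = 0.0022954.
Per annum: 0.0022954 / (60/365) = 0.013964 = 1.40%.

+1.40%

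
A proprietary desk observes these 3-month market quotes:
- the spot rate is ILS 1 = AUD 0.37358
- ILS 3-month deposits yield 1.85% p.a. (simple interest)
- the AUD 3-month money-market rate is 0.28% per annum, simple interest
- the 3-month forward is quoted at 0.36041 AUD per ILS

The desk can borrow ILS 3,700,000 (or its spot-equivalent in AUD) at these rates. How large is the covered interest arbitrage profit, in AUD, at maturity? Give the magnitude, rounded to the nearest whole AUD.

AUD 43,529

T = 3/12 years.
Route A — deposit ILS, sell forward: 3,700,000 × 1.004625 × 0.36041 = AUD 1,339,684.52.
Route B — convert at spot, deposit AUD: 3,700,000 × 0.37358 × 1.000700 = AUD 1,383,213.57.
The quoted forward undervalues ILS, so borrow ILS, convert to AUD at spot, deposit the AUD at 0.28%, and buy ILS forward at 0.36041 to cover the loan.
Arbitrage profit = |1,339,684.52 − 1,383,213.57| = AUD 43,529.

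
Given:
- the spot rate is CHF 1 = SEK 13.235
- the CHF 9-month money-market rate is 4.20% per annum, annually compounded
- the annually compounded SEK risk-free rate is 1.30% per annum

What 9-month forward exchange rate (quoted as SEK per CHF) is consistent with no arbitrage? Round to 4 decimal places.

T = 9/12 years.
SEK growth factor: (1 + 0.0130)^(9/12) = 1.00973424.
Growth of 1 CHF over T: (1 + 0.0420)^(9/12) = 1.03133745.
So F = 13.235 × 1.00973424 / 1.03133745 = 12.957769 (SEK/CHF).

12.9578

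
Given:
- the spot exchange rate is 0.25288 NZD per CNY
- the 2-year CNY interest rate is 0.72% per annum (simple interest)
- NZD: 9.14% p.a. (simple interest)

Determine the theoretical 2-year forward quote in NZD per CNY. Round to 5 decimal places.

T = 2 years.
NZD growth factor: 1 + 0.0914×2 = 1.182800.
CNY accumulates by 1 + 0.0072×2 = 1.014400.
So F = 0.25288 × 1.182800 / 1.014400 = 0.2948605 (NZD/CNY).

0.29486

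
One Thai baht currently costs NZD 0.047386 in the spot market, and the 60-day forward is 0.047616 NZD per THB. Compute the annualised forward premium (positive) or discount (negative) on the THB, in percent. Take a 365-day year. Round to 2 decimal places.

+2.95%

T = 60/365 years.
THB trades forward at +0.48538% vs spot over the period.
×(1/T) gives 2.95% p.a.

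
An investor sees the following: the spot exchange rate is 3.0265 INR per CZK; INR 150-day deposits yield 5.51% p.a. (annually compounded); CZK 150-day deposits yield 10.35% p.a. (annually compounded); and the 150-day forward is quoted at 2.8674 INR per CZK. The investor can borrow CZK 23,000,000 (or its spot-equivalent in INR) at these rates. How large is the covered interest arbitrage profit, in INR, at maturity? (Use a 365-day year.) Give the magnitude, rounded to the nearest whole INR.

T = 150/365 years.
Invest the CZK and cover forward: 23,000,000 × 1.0413043268 × 2.8674 = INR 68,674,228.61.
Convert at spot and invest in INR: 23,000,000 × 3.0265 × 1.0222867263 = INR 71,160,867.87.
The quoted forward undervalues CZK, so borrow CZK, convert to INR at spot, deposit the INR at 5.51%, and buy CZK forward at 2.8674 to cover the loan.
Profit = 71,160,867.87 − 68,674,228.61 = INR 2,486,639.

INR 2,486,639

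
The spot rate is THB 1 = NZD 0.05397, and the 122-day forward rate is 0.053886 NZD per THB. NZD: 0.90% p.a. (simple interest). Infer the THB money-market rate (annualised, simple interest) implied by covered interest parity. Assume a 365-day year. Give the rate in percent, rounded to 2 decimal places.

T = 122/365 years.
By CIP, F/S equals the NZD-to-THB growth ratio: 0.053886/0.05397 = 0.9984436.
The NZD side grows by 1 + 0.0090×122/365 = 1.0030082.
That pins the THB growth at 1.0045717.
(1.0045717 − 1)/T = 0.013678, i.e. 1.37%.

1.37%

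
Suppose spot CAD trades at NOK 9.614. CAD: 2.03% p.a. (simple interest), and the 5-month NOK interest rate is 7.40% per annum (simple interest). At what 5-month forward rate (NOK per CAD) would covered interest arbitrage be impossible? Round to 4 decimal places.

9.8273

T = 5/12 years.
NOK accumulates by 1 + 0.0740×5/12 = 1.0308333.
Growth of 1 CAD over T: 1 + 0.0203×5/12 = 1.0084583.
Forward (NOK per CAD) = 9.614 × 1.0308333 / 1.0084583 = 9.827309.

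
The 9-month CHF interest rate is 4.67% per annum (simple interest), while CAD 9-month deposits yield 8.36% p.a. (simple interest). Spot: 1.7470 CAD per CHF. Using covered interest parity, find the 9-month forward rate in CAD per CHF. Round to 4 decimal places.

T = 9/12 years.
Growth of 1 CAD over T: 1 + 0.0836×9/12 = 1.062700.
Growth of 1 CHF over T: 1 + 0.0467×9/12 = 1.035025.
So F = 1.747 × 1.062700 / 1.035025 = 1.793712 (CAD/CHF).

1.7937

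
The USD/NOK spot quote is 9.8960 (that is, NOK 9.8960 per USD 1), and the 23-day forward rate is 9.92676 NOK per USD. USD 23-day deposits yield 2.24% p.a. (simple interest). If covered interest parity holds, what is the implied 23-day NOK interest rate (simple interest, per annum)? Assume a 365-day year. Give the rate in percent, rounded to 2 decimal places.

T = 23/365 years.
CIP gives F = S · g_NOK/g_USD, so g_NOK/g_USD = 9.92676/9.896 = 1.0031083.
USD growth factor: 1 + 0.0224×23/365 = 1.0014115.
That pins the NOK growth at 1.0045242.
r = (1.0045242 − 1)/(23/365) = 0.071797 → 7.18%.

7.18%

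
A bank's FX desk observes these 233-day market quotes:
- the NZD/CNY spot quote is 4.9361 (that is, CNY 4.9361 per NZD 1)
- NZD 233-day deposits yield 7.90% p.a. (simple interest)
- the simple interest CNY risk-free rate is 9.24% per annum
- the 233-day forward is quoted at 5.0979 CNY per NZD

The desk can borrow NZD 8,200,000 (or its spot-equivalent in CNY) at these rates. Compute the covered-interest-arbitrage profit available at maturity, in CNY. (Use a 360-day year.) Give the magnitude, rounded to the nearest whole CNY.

CNY 1,043,558

T = 233/360 years.
Route A — deposit NZD, sell forward: 8,200,000 × 1.0511305556 × 5.0979 = CNY 43,940,179.37.
Route B — convert at spot, deposit CNY: 8,200,000 × 4.9361 × 1.0598033333 = CNY 42,896,620.91.
The quoted forward overvalues NZD, so borrow CNY, buy NZD at spot, deposit the NZD at 7.90%, and sell the proceeds forward at 5.0979.
Arbitrage profit = |43,940,179.37 − 42,896,620.91| = CNY 1,043,558.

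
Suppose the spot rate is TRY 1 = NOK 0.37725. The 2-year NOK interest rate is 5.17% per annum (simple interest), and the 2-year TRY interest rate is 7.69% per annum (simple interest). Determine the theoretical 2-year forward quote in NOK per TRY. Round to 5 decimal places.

0.36077

T = 2 years.
NOK growth factor: 1 + 0.0517×2 = 1.103400.
TRY growth factor: 1 + 0.0769×2 = 1.153800.
Forward (NOK per TRY) = 0.37725 × 1.103400 / 1.153800 = 0.3607711.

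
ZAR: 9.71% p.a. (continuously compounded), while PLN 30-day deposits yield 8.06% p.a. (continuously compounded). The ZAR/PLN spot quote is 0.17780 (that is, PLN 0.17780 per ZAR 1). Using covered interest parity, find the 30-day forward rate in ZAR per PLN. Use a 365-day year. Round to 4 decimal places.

T = 30/365 years.
Growth of 1 PLN over T: e^(0.0806×30/365) = 1.0066466.
Growth of 1 ZAR over T: e^(0.0971×30/365) = 1.0080128.
So F = 0.1778 × 1.0066466 / 1.0080128 = 0.1775590 (PLN/ZAR).
Invert for ZAR per PLN: 1 / 0.1775590 = 5.6319.

5.6319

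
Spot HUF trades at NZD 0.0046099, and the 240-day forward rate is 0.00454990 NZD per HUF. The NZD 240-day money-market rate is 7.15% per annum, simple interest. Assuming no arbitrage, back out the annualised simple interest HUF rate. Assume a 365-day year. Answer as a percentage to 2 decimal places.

T = 240/365 years.
CIP gives F = S · g_NZD/g_HUF, so g_NZD/g_HUF = 0.0045499/0.0046099 = 0.9869845.
The NZD side grows by 1 + 0.0715×240/365 = 1.0470137.
Hence g_HUF = 1.0608208.
(1.0608208 − 1)/T = 0.092498, i.e. 9.25%.

9.25%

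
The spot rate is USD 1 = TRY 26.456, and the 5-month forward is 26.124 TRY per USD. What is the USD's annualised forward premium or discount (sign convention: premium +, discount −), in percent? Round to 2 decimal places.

T = 5/12 years.
Period premium: (26.124 − 26.456)/26.456 = -0.0125491.
Annualise by dividing by T: -0.0125491 / (5/12) = -0.030118 → -3.01%.

-3.01%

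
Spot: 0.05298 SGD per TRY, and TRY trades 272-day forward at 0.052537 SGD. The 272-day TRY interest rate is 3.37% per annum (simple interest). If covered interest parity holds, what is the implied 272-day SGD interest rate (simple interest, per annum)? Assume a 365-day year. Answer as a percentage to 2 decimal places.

2.22%

T = 272/365 years.
CIP gives F = S · g_SGD/g_TRY, so g_SGD/g_TRY = 0.052537/0.05298 = 0.9916384.
TRY growth factor: 1 + 0.0337×272/365 = 1.0251134.
So the SGD growth factor = 1.0165418.
r = (1.0165418 − 1)/(272/365) = 0.022198 → 2.22%.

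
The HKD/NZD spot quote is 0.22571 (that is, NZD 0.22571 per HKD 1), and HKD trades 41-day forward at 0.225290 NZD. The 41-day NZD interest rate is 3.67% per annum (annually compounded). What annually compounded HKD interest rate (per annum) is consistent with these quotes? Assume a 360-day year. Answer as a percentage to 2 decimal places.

5.38%

T = 41/360 years.
F/S = 0.22529/0.22571 = 0.9981392 = (growth of NZD) / (growth of HKD).
NZD growth factor: (1 + 0.0367)^(41/360) = 1.0041133.
So the HKD growth factor = 1.0059852.
Annualise: 1.0059852^(360/41) − 1 = 0.053793 = 5.38%.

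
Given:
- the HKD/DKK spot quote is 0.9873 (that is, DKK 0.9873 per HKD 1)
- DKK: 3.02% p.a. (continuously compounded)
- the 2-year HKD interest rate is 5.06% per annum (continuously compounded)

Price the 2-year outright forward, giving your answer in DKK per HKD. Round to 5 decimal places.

T = 2 years.
DKK growth factor: e^(0.0302×2) = 1.0622614.
HKD growth factor: e^(0.0506×2) = 1.1064979.
Forward (DKK per HKD) = 0.9873 × 1.0622614 / 1.1064979 = 0.9478289.

0.94783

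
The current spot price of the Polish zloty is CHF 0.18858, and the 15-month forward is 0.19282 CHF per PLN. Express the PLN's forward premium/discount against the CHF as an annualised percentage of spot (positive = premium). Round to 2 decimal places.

+1.80%

T = 15/12 years.
PLN trades forward at +2.24838% vs spot over the period.
×(1/T) gives 1.80% p.a.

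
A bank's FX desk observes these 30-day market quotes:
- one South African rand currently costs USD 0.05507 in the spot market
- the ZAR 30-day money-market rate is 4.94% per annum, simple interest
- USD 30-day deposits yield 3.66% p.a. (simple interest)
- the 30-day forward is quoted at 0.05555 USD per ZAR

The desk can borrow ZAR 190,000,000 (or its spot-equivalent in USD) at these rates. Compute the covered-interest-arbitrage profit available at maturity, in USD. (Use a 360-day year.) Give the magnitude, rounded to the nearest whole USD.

T = 30/360 years.
Route A — deposit ZAR, sell forward: 190,000,000 × 1.0041166667 × 0.05555 = USD 10,597,949.36.
Route B — convert at spot, deposit USD: 190,000,000 × 0.05507 × 1.003050 = USD 10,495,213.07.
The quoted forward overvalues ZAR, so borrow USD, buy ZAR at spot, deposit the ZAR at 4.94%, and sell the proceeds forward at 0.05555.
The gap between the two covered legs is USD 102,736.

USD 102,736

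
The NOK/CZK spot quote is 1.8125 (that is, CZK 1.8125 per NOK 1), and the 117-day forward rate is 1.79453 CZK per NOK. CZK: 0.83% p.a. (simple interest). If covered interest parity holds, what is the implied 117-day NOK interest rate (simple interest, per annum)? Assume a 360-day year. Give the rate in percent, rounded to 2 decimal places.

T = 117/360 years.
F/S = 1.79453/1.8125 = 0.9900855 = (growth of CZK) / (growth of NOK).
CZK growth factor: 1 + 0.0083×117/360 = 1.0026975.
So the NOK growth factor = 1.0127383.
(1.0127383 − 1)/T = 0.039195, i.e. 3.92%.

3.92%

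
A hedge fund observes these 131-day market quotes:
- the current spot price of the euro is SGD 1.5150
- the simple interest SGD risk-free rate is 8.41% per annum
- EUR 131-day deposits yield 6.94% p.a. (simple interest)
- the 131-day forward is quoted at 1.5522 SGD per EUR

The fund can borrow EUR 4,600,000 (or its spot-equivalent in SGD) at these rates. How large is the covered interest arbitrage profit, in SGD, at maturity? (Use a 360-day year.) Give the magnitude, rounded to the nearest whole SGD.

T = 131/360 years.
Route A — deposit EUR, sell forward: 4,600,000 × 1.025253889 × 1.5522 = SGD 7,320,435.80.
Route B — convert at spot, deposit SGD: 4,600,000 × 1.5150 × 1.030603056 = SGD 7,182,272.70.
The quoted forward overvalues EUR, so borrow SGD, buy EUR at spot, deposit the EUR at 6.94%, and sell the proceeds forward at 1.5522.
Profit = 7,320,435.80 − 7,182,272.70 = SGD 138,163.

SGD 138,163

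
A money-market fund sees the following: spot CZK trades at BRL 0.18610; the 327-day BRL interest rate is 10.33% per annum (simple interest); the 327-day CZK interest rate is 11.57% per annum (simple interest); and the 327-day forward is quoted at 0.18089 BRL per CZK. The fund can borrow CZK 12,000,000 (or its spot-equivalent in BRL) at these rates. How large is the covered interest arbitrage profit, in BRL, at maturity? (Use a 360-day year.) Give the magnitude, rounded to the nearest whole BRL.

T = 327/360 years.
Route A — deposit CZK, sell forward: 12,000,000 × 1.105094167 × 0.18089 = BRL 2,398,805.81.
Route B — convert at spot, deposit BRL: 12,000,000 × 0.18610 × 1.093830833 = BRL 2,442,743.02.
The quoted forward undervalues CZK, so borrow CZK, convert to BRL at spot, deposit the BRL at 10.33%, and buy CZK forward at 0.18089 to cover the loan.
Profit = 2,442,743.02 − 2,398,805.81 = BRL 43,937.

BRL 43,937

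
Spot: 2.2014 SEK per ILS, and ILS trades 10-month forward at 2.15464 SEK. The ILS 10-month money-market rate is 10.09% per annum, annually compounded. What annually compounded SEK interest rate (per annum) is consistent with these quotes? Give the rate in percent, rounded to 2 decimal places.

7.29%

T = 10/12 years.
F/S = 2.15464/2.2014 = 0.9787590 = (growth of SEK) / (growth of ILS).
The ILS side grows by (1 + 0.1009)^(10/12) = 1.0834026.
Hence g_SEK = 1.060390.
Annualise: 1.060390^(12/10) − 1 = 0.072899 = 7.29%.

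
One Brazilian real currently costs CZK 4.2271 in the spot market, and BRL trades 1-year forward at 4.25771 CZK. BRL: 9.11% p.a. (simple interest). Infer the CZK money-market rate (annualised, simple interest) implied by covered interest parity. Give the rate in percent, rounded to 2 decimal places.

9.90%

T = 1 year.
By CIP, F/S equals the CZK-to-BRL growth ratio: 4.25771/4.2271 = 1.0072414.
The BRL side grows by 1 + 0.0911×1 = 1.091100.
That pins the CZK growth at 1.0990011.
(1.0990011 − 1)/T = 0.099001, i.e. 9.90%.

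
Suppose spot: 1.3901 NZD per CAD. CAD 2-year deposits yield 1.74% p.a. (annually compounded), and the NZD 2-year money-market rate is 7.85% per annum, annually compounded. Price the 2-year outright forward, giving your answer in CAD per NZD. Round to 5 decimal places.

0.64017

T = 2 years.
Growth of 1 NZD over T: (1 + 0.0785)^2 = 1.1631623.
CAD growth factor: (1 + 0.0174)^2 = 1.0351028.
So F = 1.3901 × 1.1631623 / 1.0351028 = 1.562079 (NZD/CAD).
Invert for CAD per NZD: 1 / 1.562079 = 0.64017.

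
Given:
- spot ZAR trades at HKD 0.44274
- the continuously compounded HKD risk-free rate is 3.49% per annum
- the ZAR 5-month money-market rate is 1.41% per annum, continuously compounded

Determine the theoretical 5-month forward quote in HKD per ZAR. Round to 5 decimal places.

0.44659

T = 5/12 years.
HKD accumulates by e^(0.0349×5/12) = 1.0146479.
Growth of 1 ZAR over T: e^(0.0141×5/12) = 1.0058923.
So F = 0.44274 × 1.0146479 / 1.0058923 = 0.4465937 (HKD/ZAR).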